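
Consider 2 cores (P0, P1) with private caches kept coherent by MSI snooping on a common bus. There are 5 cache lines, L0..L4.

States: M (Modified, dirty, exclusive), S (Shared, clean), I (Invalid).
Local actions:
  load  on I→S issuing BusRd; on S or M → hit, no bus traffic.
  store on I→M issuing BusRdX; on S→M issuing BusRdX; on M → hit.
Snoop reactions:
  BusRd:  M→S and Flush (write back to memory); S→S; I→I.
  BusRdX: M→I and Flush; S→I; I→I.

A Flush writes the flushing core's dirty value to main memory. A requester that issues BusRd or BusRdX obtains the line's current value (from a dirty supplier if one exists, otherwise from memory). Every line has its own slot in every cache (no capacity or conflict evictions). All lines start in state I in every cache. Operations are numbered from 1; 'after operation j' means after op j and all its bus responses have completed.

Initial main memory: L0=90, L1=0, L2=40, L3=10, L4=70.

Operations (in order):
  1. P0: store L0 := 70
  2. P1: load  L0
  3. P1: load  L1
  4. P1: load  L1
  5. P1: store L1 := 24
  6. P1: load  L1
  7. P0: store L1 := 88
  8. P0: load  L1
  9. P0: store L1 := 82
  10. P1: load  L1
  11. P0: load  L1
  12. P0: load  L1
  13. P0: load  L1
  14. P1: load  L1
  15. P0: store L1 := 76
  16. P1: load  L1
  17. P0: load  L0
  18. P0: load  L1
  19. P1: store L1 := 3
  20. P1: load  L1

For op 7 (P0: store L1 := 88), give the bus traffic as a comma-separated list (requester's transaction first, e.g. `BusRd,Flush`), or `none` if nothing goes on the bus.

bus = BusRdX,Flush

step 1: P0: store L0 := 70  ⟶  MI  (L0)  txn=BusRdX  M[L0]=90
step 2: P1: load  L0  ⟶  SS  (L0)  txn=BusRd+Flush  M[L0]=70
step 3: P1: load  L1  ⟶  IS  (L1)  txn=BusRd  M[L1]=0
step 4: P1: load  L1  ⟶  IS  (L1)  txn=∅  M[L1]=0
step 5: P1: store L1 := 24  ⟶  IM  (L1)  txn=BusRdX  M[L1]=0
step 6: P1: load  L1  ⟶  IM  (L1)  txn=∅  M[L1]=0
step 7: P0: store L1 := 88  ⟶  MI  (L1)  txn=BusRdX+Flush  M[L1]=24
step 8: P0: load  L1  ⟶  MI  (L1)  txn=∅  M[L1]=24
step 9: P0: store L1 := 82  ⟶  MI  (L1)  txn=∅  M[L1]=24
step 10: P1: load  L1  ⟶  SS  (L1)  txn=BusRd+Flush  M[L1]=82
step 11: P0: load  L1  ⟶  SS  (L1)  txn=∅  M[L1]=82
step 12: P0: load  L1  ⟶  SS  (L1)  txn=∅  M[L1]=82
step 13: P0: load  L1  ⟶  SS  (L1)  txn=∅  M[L1]=82
step 14: P1: load  L1  ⟶  SS  (L1)  txn=∅  M[L1]=82
step 15: P0: store L1 := 76  ⟶  MI  (L1)  txn=BusRdX  M[L1]=82
step 16: P1: load  L1  ⟶  SS  (L1)  txn=BusRd+Flush  M[L1]=76
step 17: P0: load  L0  ⟶  SS  (L0)  txn=∅  M[L0]=70
step 18: P0: load  L1  ⟶  SS  (L1)  txn=∅  M[L1]=76
step 19: P1: store L1 := 3  ⟶  IM  (L1)  txn=BusRdX  M[L1]=76
step 20: P1: load  L1  ⟶  IM  (L1)  txn=∅  M[L1]=76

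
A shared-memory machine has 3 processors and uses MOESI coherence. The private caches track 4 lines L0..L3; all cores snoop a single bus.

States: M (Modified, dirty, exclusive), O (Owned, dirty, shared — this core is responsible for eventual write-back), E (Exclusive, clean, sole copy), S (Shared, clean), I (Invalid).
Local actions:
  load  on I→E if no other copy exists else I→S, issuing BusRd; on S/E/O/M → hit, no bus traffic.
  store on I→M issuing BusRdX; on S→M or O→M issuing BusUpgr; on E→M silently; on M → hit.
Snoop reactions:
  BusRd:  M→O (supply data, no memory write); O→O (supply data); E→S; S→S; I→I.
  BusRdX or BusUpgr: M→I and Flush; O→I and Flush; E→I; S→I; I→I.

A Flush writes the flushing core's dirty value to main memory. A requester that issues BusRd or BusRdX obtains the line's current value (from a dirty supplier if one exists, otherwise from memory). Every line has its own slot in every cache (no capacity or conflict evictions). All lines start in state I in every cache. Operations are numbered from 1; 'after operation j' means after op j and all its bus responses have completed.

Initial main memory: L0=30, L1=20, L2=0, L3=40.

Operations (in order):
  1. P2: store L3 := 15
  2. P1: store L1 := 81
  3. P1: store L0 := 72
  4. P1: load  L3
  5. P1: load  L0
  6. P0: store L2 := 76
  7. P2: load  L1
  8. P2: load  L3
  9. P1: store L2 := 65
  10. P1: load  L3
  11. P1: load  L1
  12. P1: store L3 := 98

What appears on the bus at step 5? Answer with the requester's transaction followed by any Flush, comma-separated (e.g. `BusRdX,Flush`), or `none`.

step 1: P2: store L3 := 15  ⟶  IIM  (L3)  txn=BusRdX  M[L3]=40
step 2: P1: store L1 := 81  ⟶  IMI  (L1)  txn=BusRdX  M[L1]=20
step 3: P1: store L0 := 72  ⟶  IMI  (L0)  txn=BusRdX  M[L0]=30
step 4: P1: load  L3  ⟶  ISO  (L3)  txn=BusRd  M[L3]=40
step 5: P1: load  L0  ⟶  IMI  (L0)  txn=∅  M[L0]=30
step 6: P0: store L2 := 76  ⟶  MII  (L2)  txn=BusRdX  M[L2]=0
step 7: P2: load  L1  ⟶  IOS  (L1)  txn=BusRd  M[L1]=20
step 8: P2: load  L3  ⟶  ISO  (L3)  txn=∅  M[L3]=40
step 9: P1: store L2 := 65  ⟶  IMI  (L2)  txn=BusRdX+Flush  M[L2]=76
step 10: P1: load  L3  ⟶  ISO  (L3)  txn=∅  M[L3]=40
step 11: P1: load  L1  ⟶  IOS  (L1)  txn=∅  M[L1]=20
step 12: P1: store L3 := 98  ⟶  IMI  (L3)  txn=BusUpgr+Flush  M[L3]=15

bus = none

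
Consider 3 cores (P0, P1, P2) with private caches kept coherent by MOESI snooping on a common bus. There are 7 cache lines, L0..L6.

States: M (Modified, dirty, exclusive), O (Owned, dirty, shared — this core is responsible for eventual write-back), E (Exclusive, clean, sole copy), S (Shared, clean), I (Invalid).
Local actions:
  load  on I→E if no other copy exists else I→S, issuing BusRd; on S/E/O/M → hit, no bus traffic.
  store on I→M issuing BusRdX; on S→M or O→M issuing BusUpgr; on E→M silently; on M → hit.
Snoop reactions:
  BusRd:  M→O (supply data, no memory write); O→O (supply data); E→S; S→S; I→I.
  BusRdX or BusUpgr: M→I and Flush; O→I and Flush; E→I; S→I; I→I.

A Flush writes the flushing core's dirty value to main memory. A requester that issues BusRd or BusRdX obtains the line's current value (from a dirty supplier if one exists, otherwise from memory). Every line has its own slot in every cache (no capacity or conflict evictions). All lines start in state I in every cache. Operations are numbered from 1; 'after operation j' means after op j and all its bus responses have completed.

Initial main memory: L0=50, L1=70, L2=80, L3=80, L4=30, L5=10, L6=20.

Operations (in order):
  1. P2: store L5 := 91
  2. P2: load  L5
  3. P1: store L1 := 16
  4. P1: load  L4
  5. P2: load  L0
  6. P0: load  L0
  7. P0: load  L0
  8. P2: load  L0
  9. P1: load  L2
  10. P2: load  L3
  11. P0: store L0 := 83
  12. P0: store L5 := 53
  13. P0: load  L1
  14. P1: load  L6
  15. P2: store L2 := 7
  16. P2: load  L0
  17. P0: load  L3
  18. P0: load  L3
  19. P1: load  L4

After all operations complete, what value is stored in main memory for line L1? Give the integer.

memory[L1] = 70

step 1: P2: store L5 := 91  ⟶  IIM  (L5)  txn=BusRdX  M[L5]=10
step 2: P2: load  L5  ⟶  IIM  (L5)  txn=∅  M[L5]=10
step 3: P1: store L1 := 16  ⟶  IMI  (L1)  txn=BusRdX  M[L1]=70
step 4: P1: load  L4  ⟶  IEI  (L4)  txn=BusRd  M[L4]=30
step 5: P2: load  L0  ⟶  IIE  (L0)  txn=BusRd  M[L0]=50
step 6: P0: load  L0  ⟶  SIS  (L0)  txn=BusRd  M[L0]=50
step 7: P0: load  L0  ⟶  SIS  (L0)  txn=∅  M[L0]=50
step 8: P2: load  L0  ⟶  SIS  (L0)  txn=∅  M[L0]=50
step 9: P1: load  L2  ⟶  IEI  (L2)  txn=BusRd  M[L2]=80
step 10: P2: load  L3  ⟶  IIE  (L3)  txn=BusRd  M[L3]=80
step 11: P0: store L0 := 83  ⟶  MII  (L0)  txn=BusUpgr  M[L0]=50
step 12: P0: store L5 := 53  ⟶  MII  (L5)  txn=BusRdX+Flush  M[L5]=91
step 13: P0: load  L1  ⟶  SOI  (L1)  txn=BusRd  M[L1]=70
step 14: P1: load  L6  ⟶  IEI  (L6)  txn=BusRd  M[L6]=20
step 15: P2: store L2 := 7  ⟶  IIM  (L2)  txn=BusRdX  M[L2]=80
step 16: P2: load  L0  ⟶  OIS  (L0)  txn=BusRd  M[L0]=50
step 17: P0: load  L3  ⟶  SIS  (L3)  txn=BusRd  M[L3]=80
step 18: P0: load  L3  ⟶  SIS  (L3)  txn=∅  M[L3]=80
step 19: P1: load  L4  ⟶  IEI  (L4)  txn=∅  M[L4]=30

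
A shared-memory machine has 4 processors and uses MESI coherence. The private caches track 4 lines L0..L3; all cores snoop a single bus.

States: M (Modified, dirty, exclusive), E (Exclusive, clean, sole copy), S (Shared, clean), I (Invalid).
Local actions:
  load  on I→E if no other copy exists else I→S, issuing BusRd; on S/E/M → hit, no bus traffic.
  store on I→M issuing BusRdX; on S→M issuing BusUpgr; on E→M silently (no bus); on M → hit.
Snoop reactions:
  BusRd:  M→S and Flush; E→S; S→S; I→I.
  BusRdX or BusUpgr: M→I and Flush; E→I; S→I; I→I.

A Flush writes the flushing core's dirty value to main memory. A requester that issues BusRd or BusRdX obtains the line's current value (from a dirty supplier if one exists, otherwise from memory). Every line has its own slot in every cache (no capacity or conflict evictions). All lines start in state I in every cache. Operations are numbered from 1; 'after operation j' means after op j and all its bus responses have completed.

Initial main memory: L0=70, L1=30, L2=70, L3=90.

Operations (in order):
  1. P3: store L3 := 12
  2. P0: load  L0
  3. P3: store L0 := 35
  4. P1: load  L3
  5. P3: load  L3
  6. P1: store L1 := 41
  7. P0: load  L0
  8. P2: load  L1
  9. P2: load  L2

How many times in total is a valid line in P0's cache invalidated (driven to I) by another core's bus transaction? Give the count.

[1] P3: store L3 := 12 | P0:I, P1:I, P2:I, P3:M(12) | bus: BusRdX
[2] P0: load  L0 | P0:E(70), P1:I, P2:I, P3:I | bus: BusRd
[3] P3: store L0 := 35 | P0:I, P1:I, P2:I, P3:M(35) | bus: BusRdX
[4] P1: load  L3 | P0:I, P1:S(12), P2:I, P3:S(12) | bus: BusRd,Flush
[5] P3: load  L3 | P0:I, P1:S(12), P2:I, P3:S(12) | bus: none
[6] P1: store L1 := 41 | P0:I, P1:M(41), P2:I, P3:I | bus: BusRdX
[7] P0: load  L0 | P0:S(35), P1:I, P2:I, P3:S(35) | bus: BusRd,Flush
[8] P2: load  L1 | P0:I, P1:S(41), P2:S(41), P3:I | bus: BusRd,Flush
[9] P2: load  L2 | P0:I, P1:I, P2:E(70), P3:I | bus: BusRd

invalidations = 1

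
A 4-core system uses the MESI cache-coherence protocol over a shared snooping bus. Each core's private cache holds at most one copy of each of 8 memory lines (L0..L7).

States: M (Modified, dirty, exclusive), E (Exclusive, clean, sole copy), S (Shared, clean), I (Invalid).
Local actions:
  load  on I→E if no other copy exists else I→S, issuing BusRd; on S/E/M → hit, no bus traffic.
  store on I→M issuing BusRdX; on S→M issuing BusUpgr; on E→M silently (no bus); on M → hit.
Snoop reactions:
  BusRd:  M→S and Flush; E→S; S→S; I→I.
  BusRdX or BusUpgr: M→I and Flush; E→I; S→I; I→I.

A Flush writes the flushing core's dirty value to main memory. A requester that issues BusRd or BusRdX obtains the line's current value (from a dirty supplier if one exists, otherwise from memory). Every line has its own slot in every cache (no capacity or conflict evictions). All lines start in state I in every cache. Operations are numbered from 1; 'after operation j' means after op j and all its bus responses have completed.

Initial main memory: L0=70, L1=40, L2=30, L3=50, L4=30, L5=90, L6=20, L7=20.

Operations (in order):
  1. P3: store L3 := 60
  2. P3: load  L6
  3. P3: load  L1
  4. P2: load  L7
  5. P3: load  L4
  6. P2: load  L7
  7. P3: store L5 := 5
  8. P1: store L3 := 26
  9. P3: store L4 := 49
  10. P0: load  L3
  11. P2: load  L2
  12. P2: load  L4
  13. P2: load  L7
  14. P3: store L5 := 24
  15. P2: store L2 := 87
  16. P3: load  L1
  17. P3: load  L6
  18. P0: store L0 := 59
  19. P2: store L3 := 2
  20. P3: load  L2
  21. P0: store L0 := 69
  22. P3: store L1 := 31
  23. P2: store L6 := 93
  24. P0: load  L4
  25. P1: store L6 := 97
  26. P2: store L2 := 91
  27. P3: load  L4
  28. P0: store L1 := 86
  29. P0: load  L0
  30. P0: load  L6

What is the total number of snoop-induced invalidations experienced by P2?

step 1: P3: store L3 := 60  ⟶  IIIM  (L3)  txn=BusRdX  M[L3]=50
step 2: P3: load  L6  ⟶  IIIE  (L6)  txn=BusRd  M[L6]=20
step 3: P3: load  L1  ⟶  IIIE  (L1)  txn=BusRd  M[L1]=40
step 4: P2: load  L7  ⟶  IIEI  (L7)  txn=BusRd  M[L7]=20
step 5: P3: load  L4  ⟶  IIIE  (L4)  txn=BusRd  M[L4]=30
step 6: P2: load  L7  ⟶  IIEI  (L7)  txn=∅  M[L7]=20
step 7: P3: store L5 := 5  ⟶  IIIM  (L5)  txn=BusRdX  M[L5]=90
step 8: P1: store L3 := 26  ⟶  IMII  (L3)  txn=BusRdX+Flush  M[L3]=60
step 9: P3: store L4 := 49  ⟶  IIIM  (L4)  txn=∅  M[L4]=30
step 10: P0: load  L3  ⟶  SSII  (L3)  txn=BusRd+Flush  M[L3]=26
step 11: P2: load  L2  ⟶  IIEI  (L2)  txn=BusRd  M[L2]=30
step 12: P2: load  L4  ⟶  IISS  (L4)  txn=BusRd+Flush  M[L4]=49
step 13: P2: load  L7  ⟶  IIEI  (L7)  txn=∅  M[L7]=20
step 14: P3: store L5 := 24  ⟶  IIIM  (L5)  txn=∅  M[L5]=90
step 15: P2: store L2 := 87  ⟶  IIMI  (L2)  txn=∅  M[L2]=30
step 16: P3: load  L1  ⟶  IIIE  (L1)  txn=∅  M[L1]=40
step 17: P3: load  L6  ⟶  IIIE  (L6)  txn=∅  M[L6]=20
step 18: P0: store L0 := 59  ⟶  MIII  (L0)  txn=BusRdX  M[L0]=70
step 19: P2: store L3 := 2  ⟶  IIMI  (L3)  txn=BusRdX  M[L3]=26
step 20: P3: load  L2  ⟶  IISS  (L2)  txn=BusRd+Flush  M[L2]=87
step 21: P0: store L0 := 69  ⟶  MIII  (L0)  txn=∅  M[L0]=70
step 22: P3: store L1 := 31  ⟶  IIIM  (L1)  txn=∅  M[L1]=40
step 23: P2: store L6 := 93  ⟶  IIMI  (L6)  txn=BusRdX  M[L6]=20
step 24: P0: load  L4  ⟶  SISS  (L4)  txn=BusRd  M[L4]=49
step 25: P1: store L6 := 97  ⟶  IMII  (L6)  txn=BusRdX+Flush  M[L6]=93
step 26: P2: store L2 := 91  ⟶  IIMI  (L2)  txn=BusUpgr  M[L2]=87
step 27: P3: load  L4  ⟶  SISS  (L4)  txn=∅  M[L4]=49
step 28: P0: store L1 := 86  ⟶  MIII  (L1)  txn=BusRdX+Flush  M[L1]=31
step 29: P0: load  L0  ⟶  MIII  (L0)  txn=∅  M[L0]=70
step 30: P0: load  L6  ⟶  SSII  (L6)  txn=BusRd+Flush  M[L6]=97

invalidations = 1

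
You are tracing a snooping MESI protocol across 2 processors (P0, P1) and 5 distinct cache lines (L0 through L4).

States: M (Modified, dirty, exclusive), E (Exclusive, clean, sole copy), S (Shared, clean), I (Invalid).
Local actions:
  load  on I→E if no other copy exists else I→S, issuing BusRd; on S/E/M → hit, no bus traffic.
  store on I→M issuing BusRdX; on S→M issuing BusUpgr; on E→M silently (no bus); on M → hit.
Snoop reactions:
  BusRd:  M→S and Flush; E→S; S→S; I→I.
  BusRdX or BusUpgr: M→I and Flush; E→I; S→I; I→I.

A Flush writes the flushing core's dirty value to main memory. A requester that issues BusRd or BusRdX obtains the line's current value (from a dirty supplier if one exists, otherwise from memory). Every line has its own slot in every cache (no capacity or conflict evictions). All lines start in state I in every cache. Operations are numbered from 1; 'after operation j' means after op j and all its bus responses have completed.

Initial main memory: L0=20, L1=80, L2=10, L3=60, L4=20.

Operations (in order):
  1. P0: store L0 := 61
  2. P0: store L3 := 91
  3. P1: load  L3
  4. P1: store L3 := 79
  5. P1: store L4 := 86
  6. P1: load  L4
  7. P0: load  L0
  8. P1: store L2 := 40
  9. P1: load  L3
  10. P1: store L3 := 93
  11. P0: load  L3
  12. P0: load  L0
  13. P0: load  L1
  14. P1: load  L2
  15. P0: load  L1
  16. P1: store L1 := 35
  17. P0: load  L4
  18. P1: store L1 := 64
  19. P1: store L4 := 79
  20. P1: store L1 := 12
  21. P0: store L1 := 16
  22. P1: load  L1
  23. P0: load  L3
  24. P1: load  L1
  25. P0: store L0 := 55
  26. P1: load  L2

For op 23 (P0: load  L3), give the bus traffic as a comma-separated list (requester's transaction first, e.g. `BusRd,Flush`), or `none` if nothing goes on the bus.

step 1: P0: store L0 := 61  ⟶  MI  (L0)  txn=BusRdX  M[L0]=20
step 2: P0: store L3 := 91  ⟶  MI  (L3)  txn=BusRdX  M[L3]=60
step 3: P1: load  L3  ⟶  SS  (L3)  txn=BusRd+Flush  M[L3]=91
step 4: P1: store L3 := 79  ⟶  IM  (L3)  txn=BusUpgr  M[L3]=91
step 5: P1: store L4 := 86  ⟶  IM  (L4)  txn=BusRdX  M[L4]=20
step 6: P1: load  L4  ⟶  IM  (L4)  txn=∅  M[L4]=20
step 7: P0: load  L0  ⟶  MI  (L0)  txn=∅  M[L0]=20
step 8: P1: store L2 := 40  ⟶  IM  (L2)  txn=BusRdX  M[L2]=10
step 9: P1: load  L3  ⟶  IM  (L3)  txn=∅  M[L3]=91
step 10: P1: store L3 := 93  ⟶  IM  (L3)  txn=∅  M[L3]=91
step 11: P0: load  L3  ⟶  SS  (L3)  txn=BusRd+Flush  M[L3]=93
step 12: P0: load  L0  ⟶  MI  (L0)  txn=∅  M[L0]=20
step 13: P0: load  L1  ⟶  EI  (L1)  txn=BusRd  M[L1]=80
step 14: P1: load  L2  ⟶  IM  (L2)  txn=∅  M[L2]=10
step 15: P0: load  L1  ⟶  EI  (L1)  txn=∅  M[L1]=80
step 16: P1: store L1 := 35  ⟶  IM  (L1)  txn=BusRdX  M[L1]=80
step 17: P0: load  L4  ⟶  SS  (L4)  txn=BusRd+Flush  M[L4]=86
step 18: P1: store L1 := 64  ⟶  IM  (L1)  txn=∅  M[L1]=80
step 19: P1: store L4 := 79  ⟶  IM  (L4)  txn=BusUpgr  M[L4]=86
step 20: P1: store L1 := 12  ⟶  IM  (L1)  txn=∅  M[L1]=80
step 21: P0: store L1 := 16  ⟶  MI  (L1)  txn=BusRdX+Flush  M[L1]=12
step 22: P1: load  L1  ⟶  SS  (L1)  txn=BusRd+Flush  M[L1]=16
step 23: P0: load  L3  ⟶  SS  (L3)  txn=∅  M[L3]=93
step 24: P1: load  L1  ⟶  SS  (L1)  txn=∅  M[L1]=16
step 25: P0: store L0 := 55  ⟶  MI  (L0)  txn=∅  M[L0]=20
step 26: P1: load  L2  ⟶  IM  (L2)  txn=∅  M[L2]=10

bus = none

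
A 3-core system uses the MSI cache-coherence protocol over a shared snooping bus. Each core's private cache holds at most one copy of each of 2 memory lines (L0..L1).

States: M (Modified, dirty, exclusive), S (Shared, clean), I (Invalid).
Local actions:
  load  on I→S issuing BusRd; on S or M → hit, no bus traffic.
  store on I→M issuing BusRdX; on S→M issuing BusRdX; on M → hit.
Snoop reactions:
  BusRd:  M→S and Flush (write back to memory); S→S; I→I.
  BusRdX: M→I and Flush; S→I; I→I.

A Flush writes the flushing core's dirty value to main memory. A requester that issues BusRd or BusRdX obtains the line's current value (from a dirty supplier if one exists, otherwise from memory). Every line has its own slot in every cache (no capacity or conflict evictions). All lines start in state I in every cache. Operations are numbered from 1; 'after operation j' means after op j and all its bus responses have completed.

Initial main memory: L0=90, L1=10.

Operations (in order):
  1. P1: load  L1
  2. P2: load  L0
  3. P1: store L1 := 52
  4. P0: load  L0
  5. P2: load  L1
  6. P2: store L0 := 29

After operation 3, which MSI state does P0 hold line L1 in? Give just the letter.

state = I

  op1 P1: load  L1 → I/S/I on L1; bus BusRd; mem=10
  op2 P2: load  L0 → I/I/S on L0; bus BusRd; mem=90
  op3 P1: store L1 := 52 → I/M/I on L1; bus BusRdX; mem=10
  op4 P0: load  L0 → S/I/S on L0; bus BusRd; mem=90
  op5 P2: load  L1 → I/S/S on L1; bus BusRd Flush; mem=52
  op6 P2: store L0 := 29 → I/I/M on L0; bus BusRdX; mem=90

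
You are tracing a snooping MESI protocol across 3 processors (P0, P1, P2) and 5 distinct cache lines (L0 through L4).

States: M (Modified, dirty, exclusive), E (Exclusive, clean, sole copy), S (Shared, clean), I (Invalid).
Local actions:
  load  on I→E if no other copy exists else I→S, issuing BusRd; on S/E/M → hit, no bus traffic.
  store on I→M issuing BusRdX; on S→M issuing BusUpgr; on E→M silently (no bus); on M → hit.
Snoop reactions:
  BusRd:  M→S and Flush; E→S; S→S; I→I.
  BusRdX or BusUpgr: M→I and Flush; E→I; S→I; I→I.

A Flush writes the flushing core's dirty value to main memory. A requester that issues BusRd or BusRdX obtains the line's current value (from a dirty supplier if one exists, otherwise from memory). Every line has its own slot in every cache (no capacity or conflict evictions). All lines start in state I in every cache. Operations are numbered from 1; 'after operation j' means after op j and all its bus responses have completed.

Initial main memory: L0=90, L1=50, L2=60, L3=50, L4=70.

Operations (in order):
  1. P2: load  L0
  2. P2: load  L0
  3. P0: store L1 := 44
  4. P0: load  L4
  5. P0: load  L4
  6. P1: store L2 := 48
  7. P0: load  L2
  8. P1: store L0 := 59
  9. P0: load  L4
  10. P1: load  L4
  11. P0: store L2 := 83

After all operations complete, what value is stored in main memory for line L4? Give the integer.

[1] P2: load  L0 | P0:I, P1:I, P2:E(90) | bus: BusRd
[2] P2: load  L0 | P0:I, P1:I, P2:E(90) | bus: none
[3] P0: store L1 := 44 | P0:M(44), P1:I, P2:I | bus: BusRdX
[4] P0: load  L4 | P0:E(70), P1:I, P2:I | bus: BusRd
[5] P0: load  L4 | P0:E(70), P1:I, P2:I | bus: none
[6] P1: store L2 := 48 | P0:I, P1:M(48), P2:I | bus: BusRdX
[7] P0: load  L2 | P0:S(48), P1:S(48), P2:I | bus: BusRd,Flush
[8] P1: store L0 := 59 | P0:I, P1:M(59), P2:I | bus: BusRdX
[9] P0: load  L4 | P0:E(70), P1:I, P2:I | bus: none
[10] P1: load  L4 | P0:S(70), P1:S(70), P2:I | bus: BusRd
[11] P0: store L2 := 83 | P0:M(83), P1:I, P2:I | bus: BusUpgr

memory[L4] = 70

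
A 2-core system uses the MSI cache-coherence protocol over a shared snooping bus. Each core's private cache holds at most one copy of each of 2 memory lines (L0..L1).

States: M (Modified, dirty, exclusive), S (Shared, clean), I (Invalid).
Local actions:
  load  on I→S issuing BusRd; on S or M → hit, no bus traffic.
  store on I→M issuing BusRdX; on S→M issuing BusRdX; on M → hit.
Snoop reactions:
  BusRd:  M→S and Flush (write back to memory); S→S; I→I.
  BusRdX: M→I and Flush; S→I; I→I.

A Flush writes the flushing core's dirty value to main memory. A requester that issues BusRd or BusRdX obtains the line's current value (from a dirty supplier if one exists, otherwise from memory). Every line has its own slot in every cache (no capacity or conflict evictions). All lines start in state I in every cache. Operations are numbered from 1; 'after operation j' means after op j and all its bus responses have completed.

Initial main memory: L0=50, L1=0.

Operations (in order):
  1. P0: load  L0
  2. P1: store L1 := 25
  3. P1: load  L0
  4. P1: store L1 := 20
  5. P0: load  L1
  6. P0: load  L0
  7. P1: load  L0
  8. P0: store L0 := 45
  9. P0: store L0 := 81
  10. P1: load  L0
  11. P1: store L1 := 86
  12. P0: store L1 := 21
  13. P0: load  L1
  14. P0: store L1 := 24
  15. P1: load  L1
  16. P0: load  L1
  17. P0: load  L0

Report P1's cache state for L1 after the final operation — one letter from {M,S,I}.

[1] P0: load  L0 | P0:S(50), P1:I | bus: BusRd
[2] P1: store L1 := 25 | P0:I, P1:M(25) | bus: BusRdX
[3] P1: load  L0 | P0:S(50), P1:S(50) | bus: BusRd
[4] P1: store L1 := 20 | P0:I, P1:M(20) | bus: none
[5] P0: load  L1 | P0:S(20), P1:S(20) | bus: BusRd,Flush
[6] P0: load  L0 | P0:S(50), P1:S(50) | bus: none
[7] P1: load  L0 | P0:S(50), P1:S(50) | bus: none
[8] P0: store L0 := 45 | P0:M(45), P1:I | bus: BusRdX
[9] P0: store L0 := 81 | P0:M(81), P1:I | bus: none
[10] P1: load  L0 | P0:S(81), P1:S(81) | bus: BusRd,Flush
[11] P1: store L1 := 86 | P0:I, P1:M(86) | bus: BusRdX
[12] P0: store L1 := 21 | P0:M(21), P1:I | bus: BusRdX,Flush
[13] P0: load  L1 | P0:M(21), P1:I | bus: none
[14] P0: store L1 := 24 | P0:M(24), P1:I | bus: none
[15] P1: load  L1 | P0:S(24), P1:S(24) | bus: BusRd,Flush
[16] P0: load  L1 | P0:S(24), P1:S(24) | bus: none
[17] P0: load  L0 | P0:S(81), P1:S(81) | bus: none

state = S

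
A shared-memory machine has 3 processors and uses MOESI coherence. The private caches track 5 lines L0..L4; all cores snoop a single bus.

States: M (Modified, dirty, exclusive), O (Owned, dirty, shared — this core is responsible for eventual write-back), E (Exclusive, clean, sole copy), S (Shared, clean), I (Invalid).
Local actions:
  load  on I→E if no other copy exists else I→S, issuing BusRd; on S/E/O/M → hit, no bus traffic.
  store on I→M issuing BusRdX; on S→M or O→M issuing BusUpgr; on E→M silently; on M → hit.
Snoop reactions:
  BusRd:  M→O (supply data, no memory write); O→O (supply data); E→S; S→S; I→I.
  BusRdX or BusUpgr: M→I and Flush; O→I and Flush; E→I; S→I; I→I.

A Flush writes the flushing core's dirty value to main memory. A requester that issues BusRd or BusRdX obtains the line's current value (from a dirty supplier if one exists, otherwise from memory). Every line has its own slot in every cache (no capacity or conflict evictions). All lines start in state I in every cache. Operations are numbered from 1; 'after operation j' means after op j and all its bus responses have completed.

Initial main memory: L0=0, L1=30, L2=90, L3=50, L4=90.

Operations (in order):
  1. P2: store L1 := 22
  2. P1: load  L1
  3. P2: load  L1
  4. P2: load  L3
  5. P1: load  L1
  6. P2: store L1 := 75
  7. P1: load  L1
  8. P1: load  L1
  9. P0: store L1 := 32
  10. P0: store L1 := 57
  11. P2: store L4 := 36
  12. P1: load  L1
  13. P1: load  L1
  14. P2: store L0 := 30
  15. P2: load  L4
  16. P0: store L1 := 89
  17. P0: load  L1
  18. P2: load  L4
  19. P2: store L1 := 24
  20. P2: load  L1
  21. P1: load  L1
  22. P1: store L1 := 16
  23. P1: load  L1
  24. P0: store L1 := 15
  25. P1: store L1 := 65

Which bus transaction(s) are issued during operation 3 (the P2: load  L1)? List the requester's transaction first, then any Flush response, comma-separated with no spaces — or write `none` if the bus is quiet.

[1] P2: store L1 := 22 | P0:I, P1:I, P2:M(22) | bus: BusRdX
[2] P1: load  L1 | P0:I, P1:S(22), P2:O(22) | bus: BusRd
[3] P2: load  L1 | P0:I, P1:S(22), P2:O(22) | bus: none
[4] P2: load  L3 | P0:I, P1:I, P2:E(50) | bus: BusRd
[5] P1: load  L1 | P0:I, P1:S(22), P2:O(22) | bus: none
[6] P2: store L1 := 75 | P0:I, P1:I, P2:M(75) | bus: BusUpgr
[7] P1: load  L1 | P0:I, P1:S(75), P2:O(75) | bus: BusRd
[8] P1: load  L1 | P0:I, P1:S(75), P2:O(75) | bus: none
[9] P0: store L1 := 32 | P0:M(32), P1:I, P2:I | bus: BusRdX,Flush
[10] P0: store L1 := 57 | P0:M(57), P1:I, P2:I | bus: none
[11] P2: store L4 := 36 | P0:I, P1:I, P2:M(36) | bus: BusRdX
[12] P1: load  L1 | P0:O(57), P1:S(57), P2:I | bus: BusRd
[13] P1: load  L1 | P0:O(57), P1:S(57), P2:I | bus: none
[14] P2: store L0 := 30 | P0:I, P1:I, P2:M(30) | bus: BusRdX
[15] P2: load  L4 | P0:I, P1:I, P2:M(36) | bus: none
[16] P0: store L1 := 89 | P0:M(89), P1:I, P2:I | bus: BusUpgr
[17] P0: load  L1 | P0:M(89), P1:I, P2:I | bus: none
[18] P2: load  L4 | P0:I, P1:I, P2:M(36) | bus: none
[19] P2: store L1 := 24 | P0:I, P1:I, P2:M(24) | bus: BusRdX,Flush
[20] P2: load  L1 | P0:I, P1:I, P2:M(24) | bus: none
[21] P1: load  L1 | P0:I, P1:S(24), P2:O(24) | bus: BusRd
[22] P1: store L1 := 16 | P0:I, P1:M(16), P2:I | bus: BusUpgr,Flush
[23] P1: load  L1 | P0:I, P1:M(16), P2:I | bus: none
[24] P0: store L1 := 15 | P0:M(15), P1:I, P2:I | bus: BusRdX,Flush
[25] P1: store L1 := 65 | P0:I, P1:M(65), P2:I | bus: BusRdX,Flush

bus = none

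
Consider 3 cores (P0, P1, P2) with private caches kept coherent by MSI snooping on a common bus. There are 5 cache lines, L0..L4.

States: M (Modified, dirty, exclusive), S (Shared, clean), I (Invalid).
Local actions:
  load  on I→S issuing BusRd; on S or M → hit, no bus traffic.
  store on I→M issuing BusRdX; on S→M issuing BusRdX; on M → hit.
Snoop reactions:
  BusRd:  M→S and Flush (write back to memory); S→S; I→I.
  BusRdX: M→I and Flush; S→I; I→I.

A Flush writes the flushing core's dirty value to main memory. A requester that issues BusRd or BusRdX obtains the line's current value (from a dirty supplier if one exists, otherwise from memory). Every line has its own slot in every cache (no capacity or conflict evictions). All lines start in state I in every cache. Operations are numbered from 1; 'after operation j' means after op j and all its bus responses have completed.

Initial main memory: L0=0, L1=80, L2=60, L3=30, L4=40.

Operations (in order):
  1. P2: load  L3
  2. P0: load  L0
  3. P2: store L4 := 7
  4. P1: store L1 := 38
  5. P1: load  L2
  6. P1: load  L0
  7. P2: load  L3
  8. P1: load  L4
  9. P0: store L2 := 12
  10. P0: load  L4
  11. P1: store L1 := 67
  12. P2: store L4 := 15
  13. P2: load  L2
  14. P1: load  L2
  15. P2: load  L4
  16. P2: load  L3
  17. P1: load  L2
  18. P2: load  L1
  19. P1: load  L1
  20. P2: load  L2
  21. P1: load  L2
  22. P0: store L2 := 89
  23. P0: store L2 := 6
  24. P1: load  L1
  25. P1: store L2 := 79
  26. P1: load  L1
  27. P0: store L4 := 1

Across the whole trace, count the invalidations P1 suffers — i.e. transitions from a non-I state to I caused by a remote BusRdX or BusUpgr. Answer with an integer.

  op1 P2: load  L3 → I/I/S on L3; bus BusRd; mem=30
  op2 P0: load  L0 → S/I/I on L0; bus BusRd; mem=0
  op3 P2: store L4 := 7 → I/I/M on L4; bus BusRdX; mem=40
  op4 P1: store L1 := 38 → I/M/I on L1; bus BusRdX; mem=80
  op5 P1: load  L2 → I/S/I on L2; bus BusRd; mem=60
  op6 P1: load  L0 → S/S/I on L0; bus BusRd; mem=0
  op7 P2: load  L3 → I/I/S on L3; bus (none); mem=30
  op8 P1: load  L4 → I/S/S on L4; bus BusRd Flush; mem=7
  op9 P0: store L2 := 12 → M/I/I on L2; bus BusRdX; mem=60
  op10 P0: load  L4 → S/S/S on L4; bus BusRd; mem=7
  op11 P1: store L1 := 67 → I/M/I on L1; bus (none); mem=80
  op12 P2: store L4 := 15 → I/I/M on L4; bus BusRdX; mem=7
  op13 P2: load  L2 → S/I/S on L2; bus BusRd Flush; mem=12
  op14 P1: load  L2 → S/S/S on L2; bus BusRd; mem=12
  op15 P2: load  L4 → I/I/M on L4; bus (none); mem=7
  op16 P2: load  L3 → I/I/S on L3; bus (none); mem=30
  op17 P1: load  L2 → S/S/S on L2; bus (none); mem=12
  op18 P2: load  L1 → I/S/S on L1; bus BusRd Flush; mem=67
  op19 P1: load  L1 → I/S/S on L1; bus (none); mem=67
  op20 P2: load  L2 → S/S/S on L2; bus (none); mem=12
  op21 P1: load  L2 → S/S/S on L2; bus (none); mem=12
  op22 P0: store L2 := 89 → M/I/I on L2; bus BusRdX; mem=12
  op23 P0: store L2 := 6 → M/I/I on L2; bus (none); mem=12
  op24 P1: load  L1 → I/S/S on L1; bus (none); mem=67
  op25 P1: store L2 := 79 → I/M/I on L2; bus BusRdX Flush; mem=6
  op26 P1: load  L1 → I/S/S on L1; bus (none); mem=67
  op27 P0: store L4 := 1 → M/I/I on L4; bus BusRdX Flush; mem=15

invalidations = 3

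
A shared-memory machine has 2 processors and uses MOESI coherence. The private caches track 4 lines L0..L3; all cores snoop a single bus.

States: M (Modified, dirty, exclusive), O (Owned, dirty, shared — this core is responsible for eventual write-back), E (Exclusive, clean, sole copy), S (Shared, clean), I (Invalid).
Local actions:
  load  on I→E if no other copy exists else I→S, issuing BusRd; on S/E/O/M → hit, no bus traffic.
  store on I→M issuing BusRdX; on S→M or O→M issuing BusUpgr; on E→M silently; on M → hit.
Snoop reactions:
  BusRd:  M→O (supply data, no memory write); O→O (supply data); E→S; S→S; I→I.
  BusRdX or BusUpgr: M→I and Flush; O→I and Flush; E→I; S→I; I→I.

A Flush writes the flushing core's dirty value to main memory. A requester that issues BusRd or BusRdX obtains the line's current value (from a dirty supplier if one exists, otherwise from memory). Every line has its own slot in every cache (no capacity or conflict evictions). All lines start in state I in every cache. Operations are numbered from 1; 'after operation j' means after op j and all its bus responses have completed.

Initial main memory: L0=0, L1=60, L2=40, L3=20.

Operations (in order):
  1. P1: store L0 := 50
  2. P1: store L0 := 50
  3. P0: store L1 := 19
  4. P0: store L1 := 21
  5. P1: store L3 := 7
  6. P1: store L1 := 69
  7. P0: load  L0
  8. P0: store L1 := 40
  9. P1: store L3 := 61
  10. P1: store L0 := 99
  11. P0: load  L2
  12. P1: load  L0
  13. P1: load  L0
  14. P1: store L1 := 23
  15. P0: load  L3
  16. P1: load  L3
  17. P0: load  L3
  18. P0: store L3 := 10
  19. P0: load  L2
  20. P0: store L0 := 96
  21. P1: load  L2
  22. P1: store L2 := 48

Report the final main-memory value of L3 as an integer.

memory[L3] = 61

step 1: P1: store L0 := 50  ⟶  IM  (L0)  txn=BusRdX  M[L0]=0
step 2: P1: store L0 := 50  ⟶  IM  (L0)  txn=∅  M[L0]=0
step 3: P0: store L1 := 19  ⟶  MI  (L1)  txn=BusRdX  M[L1]=60
step 4: P0: store L1 := 21  ⟶  MI  (L1)  txn=∅  M[L1]=60
step 5: P1: store L3 := 7  ⟶  IM  (L3)  txn=BusRdX  M[L3]=20
step 6: P1: store L1 := 69  ⟶  IM  (L1)  txn=BusRdX+Flush  M[L1]=21
step 7: P0: load  L0  ⟶  SO  (L0)  txn=BusRd  M[L0]=0
step 8: P0: store L1 := 40  ⟶  MI  (L1)  txn=BusRdX+Flush  M[L1]=69
step 9: P1: store L3 := 61  ⟶  IM  (L3)  txn=∅  M[L3]=20
step 10: P1: store L0 := 99  ⟶  IM  (L0)  txn=BusUpgr  M[L0]=0
step 11: P0: load  L2  ⟶  EI  (L2)  txn=BusRd  M[L2]=40
step 12: P1: load  L0  ⟶  IM  (L0)  txn=∅  M[L0]=0
step 13: P1: load  L0  ⟶  IM  (L0)  txn=∅  M[L0]=0
step 14: P1: store L1 := 23  ⟶  IM  (L1)  txn=BusRdX+Flush  M[L1]=40
step 15: P0: load  L3  ⟶  SO  (L3)  txn=BusRd  M[L3]=20
step 16: P1: load  L3  ⟶  SO  (L3)  txn=∅  M[L3]=20
step 17: P0: load  L3  ⟶  SO  (L3)  txn=∅  M[L3]=20
step 18: P0: store L3 := 10  ⟶  MI  (L3)  txn=BusUpgr+Flush  M[L3]=61
step 19: P0: load  L2  ⟶  EI  (L2)  txn=∅  M[L2]=40
step 20: P0: store L0 := 96  ⟶  MI  (L0)  txn=BusRdX+Flush  M[L0]=99
step 21: P1: load  L2  ⟶  SS  (L2)  txn=BusRd  M[L2]=40
step 22: P1: store L2 := 48  ⟶  IM  (L2)  txn=BusUpgr  M[L2]=40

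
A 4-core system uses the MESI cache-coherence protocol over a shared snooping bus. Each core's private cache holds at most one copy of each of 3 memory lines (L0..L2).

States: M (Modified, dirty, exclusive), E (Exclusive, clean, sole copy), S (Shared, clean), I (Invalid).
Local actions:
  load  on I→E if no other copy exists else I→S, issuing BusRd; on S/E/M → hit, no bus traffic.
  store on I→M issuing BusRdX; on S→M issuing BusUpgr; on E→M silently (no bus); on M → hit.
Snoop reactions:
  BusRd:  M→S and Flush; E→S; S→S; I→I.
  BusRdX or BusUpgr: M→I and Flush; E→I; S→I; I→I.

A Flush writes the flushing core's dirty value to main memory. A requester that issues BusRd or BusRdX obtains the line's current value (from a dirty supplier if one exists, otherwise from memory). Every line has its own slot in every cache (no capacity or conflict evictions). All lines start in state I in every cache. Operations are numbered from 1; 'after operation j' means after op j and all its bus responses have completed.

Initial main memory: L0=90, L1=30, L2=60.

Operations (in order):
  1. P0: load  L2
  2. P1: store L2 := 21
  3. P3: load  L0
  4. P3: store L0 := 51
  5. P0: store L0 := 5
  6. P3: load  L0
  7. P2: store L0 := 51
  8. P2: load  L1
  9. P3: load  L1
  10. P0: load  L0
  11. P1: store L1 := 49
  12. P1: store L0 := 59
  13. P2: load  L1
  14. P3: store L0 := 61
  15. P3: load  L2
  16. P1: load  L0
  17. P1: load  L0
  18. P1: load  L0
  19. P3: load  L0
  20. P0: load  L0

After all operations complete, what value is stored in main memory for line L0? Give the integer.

  op1 P0: load  L2 → E/I/I/I on L2; bus BusRd; mem=60
  op2 P1: store L2 := 21 → I/M/I/I on L2; bus BusRdX; mem=60
  op3 P3: load  L0 → I/I/I/E on L0; bus BusRd; mem=90
  op4 P3: store L0 := 51 → I/I/I/M on L0; bus (none); mem=90
  op5 P0: store L0 := 5 → M/I/I/I on L0; bus BusRdX Flush; mem=51
  op6 P3: load  L0 → S/I/I/S on L0; bus BusRd Flush; mem=5
  op7 P2: store L0 := 51 → I/I/M/I on L0; bus BusRdX; mem=5
  op8 P2: load  L1 → I/I/E/I on L1; bus BusRd; mem=30
  op9 P3: load  L1 → I/I/S/S on L1; bus BusRd; mem=30
  op10 P0: load  L0 → S/I/S/I on L0; bus BusRd Flush; mem=51
  op11 P1: store L1 := 49 → I/M/I/I on L1; bus BusRdX; mem=30
  op12 P1: store L0 := 59 → I/M/I/I on L0; bus BusRdX; mem=51
  op13 P2: load  L1 → I/S/S/I on L1; bus BusRd Flush; mem=49
  op14 P3: store L0 := 61 → I/I/I/M on L0; bus BusRdX Flush; mem=59
  op15 P3: load  L2 → I/S/I/S on L2; bus BusRd Flush; mem=21
  op16 P1: load  L0 → I/S/I/S on L0; bus BusRd Flush; mem=61
  op17 P1: load  L0 → I/S/I/S on L0; bus (none); mem=61
  op18 P1: load  L0 → I/S/I/S on L0; bus (none); mem=61
  op19 P3: load  L0 → I/S/I/S on L0; bus (none); mem=61
  op20 P0: load  L0 → S/S/I/S on L0; bus BusRd; mem=61

memory[L0] = 61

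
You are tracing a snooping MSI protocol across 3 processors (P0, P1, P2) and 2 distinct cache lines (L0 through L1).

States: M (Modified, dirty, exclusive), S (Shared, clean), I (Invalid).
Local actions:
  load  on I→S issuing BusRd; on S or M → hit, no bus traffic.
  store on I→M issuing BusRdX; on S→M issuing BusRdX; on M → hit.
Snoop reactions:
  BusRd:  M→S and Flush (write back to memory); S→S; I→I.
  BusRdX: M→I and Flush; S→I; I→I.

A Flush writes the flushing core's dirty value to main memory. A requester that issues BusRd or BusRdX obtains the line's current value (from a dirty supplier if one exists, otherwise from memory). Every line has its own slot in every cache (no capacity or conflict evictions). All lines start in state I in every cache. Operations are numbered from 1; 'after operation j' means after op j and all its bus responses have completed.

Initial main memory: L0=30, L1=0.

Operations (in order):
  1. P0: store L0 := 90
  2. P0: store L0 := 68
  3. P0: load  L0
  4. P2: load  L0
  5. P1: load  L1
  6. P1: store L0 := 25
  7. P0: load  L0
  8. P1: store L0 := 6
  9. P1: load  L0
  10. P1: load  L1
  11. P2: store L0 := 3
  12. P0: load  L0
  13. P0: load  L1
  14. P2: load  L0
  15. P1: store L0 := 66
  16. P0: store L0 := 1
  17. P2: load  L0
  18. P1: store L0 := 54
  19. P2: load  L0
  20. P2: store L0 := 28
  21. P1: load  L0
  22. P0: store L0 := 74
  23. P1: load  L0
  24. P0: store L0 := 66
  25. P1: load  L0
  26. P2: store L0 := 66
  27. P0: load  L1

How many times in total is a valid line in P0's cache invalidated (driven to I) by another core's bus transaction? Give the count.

invalidations = 5

  op1 P0: store L0 := 90 → M/I/I on L0; bus BusRdX; mem=30
  op2 P0: store L0 := 68 → M/I/I on L0; bus (none); mem=30
  op3 P0: load  L0 → M/I/I on L0; bus (none); mem=30
  op4 P2: load  L0 → S/I/S on L0; bus BusRd Flush; mem=68
  op5 P1: load  L1 → I/S/I on L1; bus BusRd; mem=0
  op6 P1: store L0 := 25 → I/M/I on L0; bus BusRdX; mem=68
  op7 P0: load  L0 → S/S/I on L0; bus BusRd Flush; mem=25
  op8 P1: store L0 := 6 → I/M/I on L0; bus BusRdX; mem=25
  op9 P1: load  L0 → I/M/I on L0; bus (none); mem=25
  op10 P1: load  L1 → I/S/I on L1; bus (none); mem=0
  op11 P2: store L0 := 3 → I/I/M on L0; bus BusRdX Flush; mem=6
  op12 P0: load  L0 → S/I/S on L0; bus BusRd Flush; mem=3
  op13 P0: load  L1 → S/S/I on L1; bus BusRd; mem=0
  op14 P2: load  L0 → S/I/S on L0; bus (none); mem=3
  op15 P1: store L0 := 66 → I/M/I on L0; bus BusRdX; mem=3
  op16 P0: store L0 := 1 → M/I/I on L0; bus BusRdX Flush; mem=66
  op17 P2: load  L0 → S/I/S on L0; bus BusRd Flush; mem=1
  op18 P1: store L0 := 54 → I/M/I on L0; bus BusRdX; mem=1
  op19 P2: load  L0 → I/S/S on L0; bus BusRd Flush; mem=54
  op20 P2: store L0 := 28 → I/I/M on L0; bus BusRdX; mem=54
  op21 P1: load  L0 → I/S/S on L0; bus BusRd Flush; mem=28
  op22 P0: store L0 := 74 → M/I/I on L0; bus BusRdX; mem=28
  op23 P1: load  L0 → S/S/I on L0; bus BusRd Flush; mem=74
  op24 P0: store L0 := 66 → M/I/I on L0; bus BusRdX; mem=74
  op25 P1: load  L0 → S/S/I on L0; bus BusRd Flush; mem=66
  op26 P2: store L0 := 66 → I/I/M on L0; bus BusRdX; mem=66
  op27 P0: load  L1 → S/S/I on L1; bus (none); mem=0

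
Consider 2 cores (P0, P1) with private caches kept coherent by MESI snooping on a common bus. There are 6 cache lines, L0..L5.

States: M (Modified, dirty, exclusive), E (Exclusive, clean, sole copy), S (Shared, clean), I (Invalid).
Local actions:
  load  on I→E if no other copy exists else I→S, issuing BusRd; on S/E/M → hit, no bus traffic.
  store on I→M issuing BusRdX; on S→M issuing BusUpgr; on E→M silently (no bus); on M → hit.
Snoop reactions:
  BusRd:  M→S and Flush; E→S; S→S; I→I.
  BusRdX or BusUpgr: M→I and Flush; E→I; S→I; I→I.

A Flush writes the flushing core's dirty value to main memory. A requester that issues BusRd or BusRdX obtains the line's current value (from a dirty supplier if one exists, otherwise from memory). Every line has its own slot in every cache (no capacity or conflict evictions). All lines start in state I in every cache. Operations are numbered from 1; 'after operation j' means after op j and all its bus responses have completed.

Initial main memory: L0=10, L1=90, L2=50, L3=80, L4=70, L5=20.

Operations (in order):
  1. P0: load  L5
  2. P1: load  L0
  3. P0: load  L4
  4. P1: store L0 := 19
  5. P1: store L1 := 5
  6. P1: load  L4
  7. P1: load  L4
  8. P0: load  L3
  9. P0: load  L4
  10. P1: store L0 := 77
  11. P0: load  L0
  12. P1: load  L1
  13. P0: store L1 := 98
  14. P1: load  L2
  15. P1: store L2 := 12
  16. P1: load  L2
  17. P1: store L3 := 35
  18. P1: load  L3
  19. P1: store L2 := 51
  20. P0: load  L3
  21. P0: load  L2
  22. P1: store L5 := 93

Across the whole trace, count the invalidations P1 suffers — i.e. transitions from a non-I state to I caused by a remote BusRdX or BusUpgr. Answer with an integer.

invalidations = 1

1. P0: load  L5  bus=[BusRd]  L5: P0=E P1=I  mem[L5]=20
2. P1: load  L0  bus=[BusRd]  L0: P0=I P1=E  mem[L0]=10
3. P0: load  L4  bus=[BusRd]  L4: P0=E P1=I  mem[L4]=70
4. P1: store L0 := 19  bus=[-]  L0: P0=I P1=M  mem[L0]=10
5. P1: store L1 := 5  bus=[BusRdX]  L1: P0=I P1=M  mem[L1]=90
6. P1: load  L4  bus=[BusRd]  L4: P0=S P1=S  mem[L4]=70
7. P1: load  L4  bus=[-]  L4: P0=S P1=S  mem[L4]=70
8. P0: load  L3  bus=[BusRd]  L3: P0=E P1=I  mem[L3]=80
9. P0: load  L4  bus=[-]  L4: P0=S P1=S  mem[L4]=70
10. P1: store L0 := 77  bus=[-]  L0: P0=I P1=M  mem[L0]=10
11. P0: load  L0  bus=[BusRd,Flush]  L0: P0=S P1=S  mem[L0]=77
12. P1: load  L1  bus=[-]  L1: P0=I P1=M  mem[L1]=90
13. P0: store L1 := 98  bus=[BusRdX,Flush]  L1: P0=M P1=I  mem[L1]=5
14. P1: load  L2  bus=[BusRd]  L2: P0=I P1=E  mem[L2]=50
15. P1: store L2 := 12  bus=[-]  L2: P0=I P1=M  mem[L2]=50
16. P1: load  L2  bus=[-]  L2: P0=I P1=M  mem[L2]=50
17. P1: store L3 := 35  bus=[BusRdX]  L3: P0=I P1=M  mem[L3]=80
18. P1: load  L3  bus=[-]  L3: P0=I P1=M  mem[L3]=80
19. P1: store L2 := 51  bus=[-]  L2: P0=I P1=M  mem[L2]=50
20. P0: load  L3  bus=[BusRd,Flush]  L3: P0=S P1=S  mem[L3]=35
21. P0: load  L2  bus=[BusRd,Flush]  L2: P0=S P1=S  mem[L2]=51
22. P1: store L5 := 93  bus=[BusRdX]  L5: P0=I P1=M  mem[L5]=20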